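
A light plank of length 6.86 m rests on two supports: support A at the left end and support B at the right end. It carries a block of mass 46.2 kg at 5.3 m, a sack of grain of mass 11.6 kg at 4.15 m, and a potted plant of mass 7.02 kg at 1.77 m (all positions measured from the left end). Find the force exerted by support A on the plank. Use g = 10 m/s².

R_A ≈ 203 N

Choose support B as the axis so its reaction then has zero moment arm.
Block: 46.2 × 10 = 462 N down at 5.3 m → arm 1.56 m, τ = 462 × 1.56 = 720.7 N·m counterclockwise.
Sack of grain: 11.6 × 10 = 116 N down at 4.15 m → arm 2.71 m, τ = 116 × 2.71 = 314.4 N·m counterclockwise.
Potted plant: 7.02 × 10 = 70.2 N down at 1.77 m → arm 5.09 m, τ = 70.2 × 5.09 = 357.3 N·m counterclockwise.
Net load moment about support B = 1392 N·m counterclockwise.
Reaction R at support A is upward at 0 m, arm 6.86 m → moment R × 6.86 clockwise.
Balancing moments: R × 6.86 = 1392, giving R = 203 N.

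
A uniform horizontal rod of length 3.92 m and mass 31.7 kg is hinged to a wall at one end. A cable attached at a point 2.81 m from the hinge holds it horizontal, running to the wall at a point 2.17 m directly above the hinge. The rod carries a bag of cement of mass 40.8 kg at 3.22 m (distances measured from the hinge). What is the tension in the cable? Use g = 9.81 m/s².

T ≈ 1110 N

Choose the hinge as the axis so the unknown hinge reaction has zero arm there.
Beam weight: 31.7 × 9.81 = 311 N down at 1.96 m → arm 1.96 m, τ = 311 × 1.96 = 609.6 N·m clockwise.
Bag of cement: 40.8 × 9.81 = 400.2 N down at 3.22 m → arm 3.22 m, τ = 400.2 × 3.22 = 1289 N·m clockwise.
Total clockwise load moment = 1899 N·m.
The cable tension T acts at 2.81 m; only its component perpendicular to the rod, T sinθ, produces torque. sinθ = h/√(h²+d²) = 2.17/√(2.17²+2.81²) = 0.6112.
Setting net torque to zero: T × 2.81 × 0.6112 = 1899 → T = 1899 / 1.717 = 1110 N.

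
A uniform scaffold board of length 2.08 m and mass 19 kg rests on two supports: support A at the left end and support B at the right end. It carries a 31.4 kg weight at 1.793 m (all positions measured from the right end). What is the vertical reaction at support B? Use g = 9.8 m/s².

R_B ≈ 136 N

About support A:
Beam weight: 19 × 9.8 = 186.2 N down at 1.04 m → arm 1.04 m, τ = 186.2 × 1.04 = 193.6 N·m clockwise.
Weight: 31.4 × 9.8 = 307.7 N down at 1.793 m → arm 0.287 m, τ = 307.7 × 0.287 = 88.31 N·m clockwise.
Net load moment about support A = 281.9 N·m clockwise.
Reaction R at support B is upward at 0 m, arm 2.08 m → moment R × 2.08 counterclockwise.
Balancing moments: R × 2.08 = 281.9, giving R = 136 N.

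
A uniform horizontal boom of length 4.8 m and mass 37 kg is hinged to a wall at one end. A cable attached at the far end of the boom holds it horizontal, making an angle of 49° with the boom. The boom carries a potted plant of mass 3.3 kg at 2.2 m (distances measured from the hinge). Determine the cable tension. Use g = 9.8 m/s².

T ≈ 260 N

Taking torques about the hinge:
Beam weight: 37 × 9.8 = 362.6 N down at 2.4 m → arm 2.4 m, τ = 362.6 × 2.4 = 870.2 N·m clockwise.
Potted plant: 3.3 × 9.8 = 32.34 N down at 2.2 m → arm 2.2 m, τ = 32.34 × 2.2 = 71.15 N·m clockwise.
Total clockwise load moment = 941.4 N·m.
The cable tension T acts at 4.8 m; only its component perpendicular to the boom, T sinθ, produces torque. sin 49° = 0.7547.
Setting net torque to zero: T × 4.8 × 0.7547 = 941.4 → T = 941.4 / 3.623 = 260 N.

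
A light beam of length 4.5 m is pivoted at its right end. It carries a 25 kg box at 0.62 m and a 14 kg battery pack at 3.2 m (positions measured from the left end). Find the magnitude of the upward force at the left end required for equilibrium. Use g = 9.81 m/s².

F ≈ 251 N

Taking torques about the right end:
Box: 25 × 9.81 = 245.2 N down at 0.62 m → arm 3.88 m, τ = 245.2 × 3.88 = 951.4 N·m counterclockwise.
Battery pack: 14 × 9.81 = 137.3 N down at 3.2 m → arm 1.3 m, τ = 137.3 × 1.3 = 178.5 N·m counterclockwise.
Net moment of the loads = 1130 N·m counterclockwise.
The upward force F acts at the left end, arm 4.5 m, giving F × 4.5 clockwise.
For rotational equilibrium, F × 4.5 = 1130, so F = 1130 / 4.5 = 251 N.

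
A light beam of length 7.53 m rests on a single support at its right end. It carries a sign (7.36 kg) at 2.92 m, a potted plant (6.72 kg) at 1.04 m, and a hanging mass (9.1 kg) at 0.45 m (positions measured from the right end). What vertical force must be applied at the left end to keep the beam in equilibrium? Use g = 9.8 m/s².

Taking torques about the right end:
Sign: 7.36 × 9.8 = 72.13 N down at 2.92 m → arm 2.92 m, τ = 72.13 × 2.92 = 210.6 N·m counterclockwise.
Potted plant: 6.72 × 9.8 = 65.86 N down at 1.04 m → arm 1.04 m, τ = 65.86 × 1.04 = 68.49 N·m counterclockwise.
Hanging mass: 9.1 × 9.8 = 89.18 N down at 0.45 m → arm 0.45 m, τ = 89.18 × 0.45 = 40.13 N·m counterclockwise.
Net moment of the loads = 319.2 N·m counterclockwise.
The upward force F acts at the left end, arm 7.53 m, giving F × 7.53 clockwise.
For rotational equilibrium, F × 7.53 = 319.2, so F = 319.2 / 7.53 = 42.4 N.

F ≈ 42.4 N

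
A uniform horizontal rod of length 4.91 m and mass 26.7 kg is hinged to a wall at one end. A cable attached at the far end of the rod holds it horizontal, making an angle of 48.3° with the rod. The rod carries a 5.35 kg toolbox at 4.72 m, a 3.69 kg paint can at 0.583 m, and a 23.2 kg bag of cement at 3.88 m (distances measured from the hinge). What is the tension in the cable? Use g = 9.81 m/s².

T ≈ 490 N

Choose the hinge as the axis so the unknown hinge reaction has zero arm there.
Beam weight: 26.7 × 9.81 = 261.9 N down at 2.455 m → arm 2.455 m, τ = 261.9 × 2.455 = 643 N·m clockwise.
Toolbox: 5.35 × 9.81 = 52.48 N down at 4.72 m → arm 4.72 m, τ = 52.48 × 4.72 = 247.7 N·m clockwise.
Paint can: 3.69 × 9.81 = 36.2 N down at 0.583 m → arm 0.583 m, τ = 36.2 × 0.583 = 21.1 N·m clockwise.
Bag of cement: 23.2 × 9.81 = 227.6 N down at 3.88 m → arm 3.88 m, τ = 227.6 × 3.88 = 883.1 N·m clockwise.
Total clockwise load moment = 1795 N·m.
The cable tension T acts at 4.91 m; only its component perpendicular to the rod, T sinθ, produces torque. sin 48.3° = 0.7466.
Setting net torque to zero: T × 4.91 × 0.7466 = 1795 → T = 1795 / 3.666 = 490 N.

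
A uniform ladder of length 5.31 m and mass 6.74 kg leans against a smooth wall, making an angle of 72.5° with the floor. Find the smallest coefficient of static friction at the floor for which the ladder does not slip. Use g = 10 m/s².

Taking torques about the foot of the ladder:
Ladder weight 6.74×10 = 67.4 N acts at 2.655 m along the ladder; its horizontal arm is 2.655·cos72.5° = 0.7984 m → τ = 53.81 N·m clockwise.
Wall normal N acts horizontally at the top; its moment arm is the height L sinθ = 5.31·sin72.5° = 5.064 m, counterclockwise.
Setting net torque to zero: N × 5.064 = 53.81 → N = 10.63 N.
ΣFx = 0 ⇒ f = N_wall = 10.63 N. ΣFy = 0 ⇒ N_floor = 67.4 N.
μ_min = f / N_floor = 10.63 / 67.4 = 0.158.

μ_min ≈ 0.158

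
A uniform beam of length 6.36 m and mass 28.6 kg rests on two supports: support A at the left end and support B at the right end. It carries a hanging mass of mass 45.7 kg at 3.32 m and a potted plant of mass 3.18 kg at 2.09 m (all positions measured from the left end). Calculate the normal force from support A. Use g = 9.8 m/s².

Taking torques about support B:
Beam weight: 28.6 × 9.8 = 280.3 N down at 3.18 m → arm 3.18 m, τ = 280.3 × 3.18 = 891.4 N·m counterclockwise.
Hanging mass: 45.7 × 9.8 = 447.9 N down at 3.32 m → arm 3.04 m, τ = 447.9 × 3.04 = 1362 N·m counterclockwise.
Potted plant: 3.18 × 9.8 = 31.16 N down at 2.09 m → arm 4.27 m, τ = 31.16 × 4.27 = 133.1 N·m counterclockwise.
Net load moment about support B = 2386 N·m counterclockwise.
Reaction R at support A is upward at 0 m, arm 6.36 m → moment R × 6.36 clockwise.
Στ = 0 ⇒ R × 6.36 = 2386 ⇒ R = 375 N.

R_A ≈ 375 N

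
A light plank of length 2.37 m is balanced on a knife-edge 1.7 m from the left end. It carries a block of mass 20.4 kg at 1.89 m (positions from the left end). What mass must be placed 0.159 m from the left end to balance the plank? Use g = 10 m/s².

m ≈ 2.52 kg

About the knife-edge (at 1.7 m from the left end):
Block: 20.4 × 10 = 204 N down at 1.89 m → arm 0.19 m, τ = 204 × 0.19 = 38.76 N·m clockwise.
Net moment of known loads = 38.76 N·m clockwise.
An unknown mass m at 0.159 m has arm 1.541 m; its moment is m·g·1.541 counterclockwise.
Setting net torque to zero: m × 10 × 1.541 = 38.76 → m = 38.76 / (10 × 1.541) = 2.52 kg.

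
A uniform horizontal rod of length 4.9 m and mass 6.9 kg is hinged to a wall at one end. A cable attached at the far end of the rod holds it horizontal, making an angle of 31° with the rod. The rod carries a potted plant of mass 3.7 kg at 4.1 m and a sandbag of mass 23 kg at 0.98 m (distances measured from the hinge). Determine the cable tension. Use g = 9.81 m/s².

T ≈ 212 N

Sum moments about the hinge (the unknown hinge reaction has zero arm there).
Beam weight: 6.9 × 9.81 = 67.69 N down at 2.45 m → arm 2.45 m, τ = 67.69 × 2.45 = 165.8 N·m clockwise.
Potted plant: 3.7 × 9.81 = 36.3 N down at 4.1 m → arm 4.1 m, τ = 36.3 × 4.1 = 148.8 N·m clockwise.
Sandbag: 23 × 9.81 = 225.6 N down at 0.98 m → arm 0.98 m, τ = 225.6 × 0.98 = 221.1 N·m clockwise.
Total clockwise load moment = 535.7 N·m.
The cable tension T acts at 4.9 m; only its component perpendicular to the rod, T sinθ, produces torque. sin 31° = 0.515.
Setting net torque to zero: T × 4.9 × 0.515 = 535.7 → T = 535.7 / 2.524 = 212 N.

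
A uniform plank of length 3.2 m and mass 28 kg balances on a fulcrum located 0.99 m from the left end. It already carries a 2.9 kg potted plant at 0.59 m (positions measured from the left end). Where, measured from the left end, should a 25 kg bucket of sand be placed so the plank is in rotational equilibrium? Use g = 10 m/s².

Choose the fulcrum (at 0.99 m from the left end) as the axis so the support reaction has zero arm there.
Beam weight: 28 × 10 = 280 N down at 1.6 m → arm 0.61 m, τ = 280 × 0.61 = 170.8 N·m clockwise.
Potted plant: 2.9 × 10 = 29 N down at 0.59 m → arm 0.4 m, τ = 29 × 0.4 = 11.6 N·m counterclockwise.
Net moment of existing loads = 159.2 N·m clockwise.
The bucket of sand weighs 25 × 10 = 250 N and must supply an equal counterclockwise moment, so its lever arm about the fulcrum is 159.2 / 250 = 0.637 m.
That puts it at 0.99 − 0.637 = 0.353 m from the left end.

x ≈ 0.353 m from the left end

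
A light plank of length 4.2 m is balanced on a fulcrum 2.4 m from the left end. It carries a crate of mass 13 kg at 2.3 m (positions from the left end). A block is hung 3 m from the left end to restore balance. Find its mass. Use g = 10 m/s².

m ≈ 2.17 kg

Sum moments about the fulcrum (at 2.4 m from the left end) (the support reaction has zero arm there).
Crate: 13 × 10 = 130 N down at 2.3 m → arm 0.1 m, τ = 130 × 0.1 = 13 N·m counterclockwise.
Net moment of known loads = 13 N·m counterclockwise.
An unknown mass m at 3 m has arm 0.6 m; its moment is m·g·0.6 clockwise.
Balancing moments: m × 10 × 0.6 = 13, giving m = 13 / (10 × 0.6) = 2.17 kg.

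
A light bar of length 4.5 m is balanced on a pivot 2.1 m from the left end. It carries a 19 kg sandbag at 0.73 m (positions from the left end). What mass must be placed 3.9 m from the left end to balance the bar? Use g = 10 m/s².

Choose the pivot (at 2.1 m from the left end) as the axis so the support reaction has zero arm there.
Sandbag: 19 × 10 = 190 N down at 0.73 m → arm 1.37 m, τ = 190 × 1.37 = 260.3 N·m counterclockwise.
Net moment of known loads = 260.3 N·m counterclockwise.
An unknown mass m at 3.9 m has arm 1.8 m; its moment is m·g·1.8 clockwise.
For rotational equilibrium, m × 10 × 1.8 = 260.3, so m = 260.3 / (10 × 1.8) = 14.5 kg.

m ≈ 14.5 kg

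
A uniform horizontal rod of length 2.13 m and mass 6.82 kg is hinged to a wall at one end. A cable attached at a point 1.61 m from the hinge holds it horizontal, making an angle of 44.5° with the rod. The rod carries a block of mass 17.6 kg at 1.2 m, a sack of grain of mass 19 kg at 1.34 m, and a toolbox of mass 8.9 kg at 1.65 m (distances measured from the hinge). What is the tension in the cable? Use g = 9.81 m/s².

T ≈ 596 N

About the hinge:
Beam weight: 6.82 × 9.81 = 66.9 N down at 1.065 m → arm 1.065 m, τ = 66.9 × 1.065 = 71.25 N·m clockwise.
Block: 17.6 × 9.81 = 172.7 N down at 1.2 m → arm 1.2 m, τ = 172.7 × 1.2 = 207.2 N·m clockwise.
Sack of grain: 19 × 9.81 = 186.4 N down at 1.34 m → arm 1.34 m, τ = 186.4 × 1.34 = 249.8 N·m clockwise.
Toolbox: 8.9 × 9.81 = 87.31 N down at 1.65 m → arm 1.65 m, τ = 87.31 × 1.65 = 144.1 N·m clockwise.
Total clockwise load moment = 672.4 N·m.
The cable tension T acts at 1.61 m; only its component perpendicular to the rod, T sinθ, produces torque. sin 44.5° = 0.7009.
For rotational equilibrium, T × 1.61 × 0.7009 = 672.4, so T = 672.4 / 1.128 = 596 N.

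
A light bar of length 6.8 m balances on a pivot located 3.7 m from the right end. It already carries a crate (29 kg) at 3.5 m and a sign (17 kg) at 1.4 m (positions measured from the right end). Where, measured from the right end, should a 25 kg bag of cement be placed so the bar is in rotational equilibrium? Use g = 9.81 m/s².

Choose the pivot (at 3.7 m from the right end) as the axis so the support reaction has zero arm there.
Crate: 29 × 9.81 = 284.5 N down at 3.5 m → arm 0.2 m, τ = 284.5 × 0.2 = 56.9 N·m clockwise.
Sign: 17 × 9.81 = 166.8 N down at 1.4 m → arm 2.3 m, τ = 166.8 × 2.3 = 383.6 N·m clockwise.
Net moment of existing loads = 440.5 N·m clockwise.
The bag of cement weighs 25 × 9.81 = 245.2 N and must supply an equal counterclockwise moment, so its lever arm about the pivot is 440.5 / 245.2 = 1.8 m.
That puts it at 3.7 + 1.8 = 5.5 m from the right end.

x ≈ 5.5 m from the right end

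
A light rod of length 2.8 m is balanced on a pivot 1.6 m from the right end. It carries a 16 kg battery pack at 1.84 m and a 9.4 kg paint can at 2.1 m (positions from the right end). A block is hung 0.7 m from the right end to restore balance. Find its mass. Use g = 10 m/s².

m ≈ 9.49 kg

About the pivot (at 1.6 m from the right end):
Battery pack: 16 × 10 = 160 N down at 1.84 m → arm 0.24 m, τ = 160 × 0.24 = 38.4 N·m counterclockwise.
Paint can: 9.4 × 10 = 94 N down at 2.1 m → arm 0.5 m, τ = 94 × 0.5 = 47 N·m counterclockwise.
Net moment of known loads = 85.4 N·m counterclockwise.
An unknown mass m at 0.7 m has arm 0.9 m; its moment is m·g·0.9 clockwise.
Στ = 0 ⇒ m × 10 × 0.9 = 85.4 ⇒ m = 85.4 / (10 × 0.9) = 9.49 kg.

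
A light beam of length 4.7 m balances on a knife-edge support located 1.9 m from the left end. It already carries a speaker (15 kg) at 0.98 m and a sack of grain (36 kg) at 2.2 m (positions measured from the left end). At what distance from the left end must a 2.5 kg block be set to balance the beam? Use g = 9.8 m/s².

About the knife-edge support (at 1.9 m from the left end):
Speaker: 15 × 9.8 = 147 N down at 0.98 m → arm 0.92 m, τ = 147 × 0.92 = 135.2 N·m counterclockwise.
Sack of grain: 36 × 9.8 = 352.8 N down at 2.2 m → arm 0.3 m, τ = 352.8 × 0.3 = 105.8 N·m clockwise.
Net moment of existing loads = 29.4 N·m counterclockwise.
The block weighs 2.5 × 9.8 = 24.5 N and must supply an equal clockwise moment, so its lever arm about the knife-edge support is 29.4 / 24.5 = 1.2 m.
That puts it at 1.9 + 1.2 = 3.1 m from the left end.

x ≈ 3.1 m from the left end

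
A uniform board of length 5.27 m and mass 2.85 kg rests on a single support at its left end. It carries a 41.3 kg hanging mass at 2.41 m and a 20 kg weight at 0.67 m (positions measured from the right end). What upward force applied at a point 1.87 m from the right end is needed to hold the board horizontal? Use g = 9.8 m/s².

Taking torques about the left end:
Beam weight: 2.85 × 9.8 = 27.93 N down at 2.635 m → arm 2.635 m, τ = 27.93 × 2.635 = 73.6 N·m clockwise.
Hanging mass: 41.3 × 9.8 = 404.7 N down at 2.41 m → arm 2.86 m, τ = 404.7 × 2.86 = 1157 N·m clockwise.
Weight: 20 × 9.8 = 196 N down at 0.67 m → arm 4.6 m, τ = 196 × 4.6 = 901.6 N·m clockwise.
Net moment of the loads = 2132 N·m clockwise.
The upward force F acts at a point 1.87 m from the right end, arm 3.4 m, giving F × 3.4 counterclockwise.
Στ = 0 ⇒ F × 3.4 = 2132 ⇒ F = 2132 / 3.4 = 627 N.

F ≈ 627 N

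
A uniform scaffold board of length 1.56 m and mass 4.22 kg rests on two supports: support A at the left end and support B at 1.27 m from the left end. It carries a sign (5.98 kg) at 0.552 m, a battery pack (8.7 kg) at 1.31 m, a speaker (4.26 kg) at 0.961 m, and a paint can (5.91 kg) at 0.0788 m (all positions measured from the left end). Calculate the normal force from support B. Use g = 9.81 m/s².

R_B ≈ 174 N

Taking torques about support A:
Beam weight: 4.22 × 9.81 = 41.4 N down at 0.78 m → arm 0.78 m, τ = 41.4 × 0.78 = 32.29 N·m clockwise.
Sign: 5.98 × 9.81 = 58.66 N down at 0.552 m → arm 0.552 m, τ = 58.66 × 0.552 = 32.38 N·m clockwise.
Battery pack: 8.7 × 9.81 = 85.35 N down at 1.31 m → arm 1.31 m, τ = 85.35 × 1.31 = 111.8 N·m clockwise.
Speaker: 4.26 × 9.81 = 41.79 N down at 0.961 m → arm 0.961 m, τ = 41.79 × 0.961 = 40.16 N·m clockwise.
Paint can: 5.91 × 9.81 = 57.98 N down at 0.0788 m → arm 0.0788 m, τ = 57.98 × 0.0788 = 4.569 N·m clockwise.
Net load moment about support A = 221.2 N·m clockwise.
Reaction R at support B is upward at 1.27 m, arm 1.27 m → moment R × 1.27 counterclockwise.
Στ = 0 ⇒ R × 1.27 = 221.2 ⇒ R = 174 N.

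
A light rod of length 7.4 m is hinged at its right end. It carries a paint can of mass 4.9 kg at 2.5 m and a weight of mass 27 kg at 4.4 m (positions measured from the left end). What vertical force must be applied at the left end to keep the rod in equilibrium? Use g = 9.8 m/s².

F ≈ 139 N

About the right end:
Paint can: 4.9 × 9.8 = 48.02 N down at 2.5 m → arm 4.9 m, τ = 48.02 × 4.9 = 235.3 N·m counterclockwise.
Weight: 27 × 9.8 = 264.6 N down at 4.4 m → arm 3 m, τ = 264.6 × 3 = 793.8 N·m counterclockwise.
Net moment of the loads = 1029 N·m counterclockwise.
The upward force F acts at the left end, arm 7.4 m, giving F × 7.4 clockwise.
For rotational equilibrium, F × 7.4 = 1029, so F = 1029 / 7.4 = 139 N.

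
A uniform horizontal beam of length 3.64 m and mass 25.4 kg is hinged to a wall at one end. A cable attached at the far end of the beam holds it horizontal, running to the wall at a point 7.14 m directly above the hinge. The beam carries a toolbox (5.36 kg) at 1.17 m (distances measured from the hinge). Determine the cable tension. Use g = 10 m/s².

T ≈ 162 N

About the hinge:
Beam weight: 25.4 × 10 = 254 N down at 1.82 m → arm 1.82 m, τ = 254 × 1.82 = 462.3 N·m clockwise.
Toolbox: 5.36 × 10 = 53.6 N down at 1.17 m → arm 1.17 m, τ = 53.6 × 1.17 = 62.71 N·m clockwise.
Total clockwise load moment = 525 N·m.
The cable tension T acts at 3.64 m; only its component perpendicular to the beam, T sinθ, produces torque. sinθ = h/√(h²+d²) = 7.14/√(7.14²+3.64²) = 0.8909.
Balancing moments: T × 3.64 × 0.8909 = 525, giving T = 525 / 3.243 = 162 N.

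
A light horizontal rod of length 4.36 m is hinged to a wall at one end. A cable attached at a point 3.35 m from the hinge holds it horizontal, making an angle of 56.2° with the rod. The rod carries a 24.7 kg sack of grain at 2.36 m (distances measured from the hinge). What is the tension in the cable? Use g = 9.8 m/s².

T ≈ 205 N

Sum moments about the hinge (the unknown hinge reaction has zero arm there).
Sack of grain: 24.7 × 9.8 = 242.1 N down at 2.36 m → arm 2.36 m, τ = 242.1 × 2.36 = 571.4 N·m clockwise.
Total clockwise load moment = 571.4 N·m.
The cable tension T acts at 3.35 m; only its component perpendicular to the rod, T sinθ, produces torque. sin 56.2° = 0.831.
For rotational equilibrium, T × 3.35 × 0.831 = 571.4, so T = 571.4 / 2.784 = 205 N.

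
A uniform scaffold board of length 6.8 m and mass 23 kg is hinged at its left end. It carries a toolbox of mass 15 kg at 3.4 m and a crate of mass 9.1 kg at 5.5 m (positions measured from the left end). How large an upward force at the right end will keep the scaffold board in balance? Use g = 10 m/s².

F ≈ 264 N

Take moments about the left end.
Beam weight: 23 × 10 = 230 N down at 3.4 m → arm 3.4 m, τ = 230 × 3.4 = 782 N·m clockwise.
Toolbox: 15 × 10 = 150 N down at 3.4 m → arm 3.4 m, τ = 150 × 3.4 = 510 N·m clockwise.
Crate: 9.1 × 10 = 91 N down at 5.5 m → arm 5.5 m, τ = 91 × 5.5 = 500.5 N·m clockwise.
Net moment of the loads = 1792 N·m clockwise.
The upward force F acts at the right end, arm 6.8 m, giving F × 6.8 counterclockwise.
Setting net torque to zero: F × 6.8 = 1792 → F = 1792 / 6.8 = 264 N.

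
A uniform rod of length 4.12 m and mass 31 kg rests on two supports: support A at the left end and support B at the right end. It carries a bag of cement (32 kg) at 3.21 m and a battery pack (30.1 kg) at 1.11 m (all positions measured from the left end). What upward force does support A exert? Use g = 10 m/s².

Choose support B as the axis so its reaction then has zero moment arm.
Beam weight: 31 × 10 = 310 N down at 2.06 m → arm 2.06 m, τ = 310 × 2.06 = 638.6 N·m counterclockwise.
Bag of cement: 32 × 10 = 320 N down at 3.21 m → arm 0.91 m, τ = 320 × 0.91 = 291.2 N·m counterclockwise.
Battery pack: 30.1 × 10 = 301 N down at 1.11 m → arm 3.01 m, τ = 301 × 3.01 = 906 N·m counterclockwise.
Net load moment about support B = 1836 N·m counterclockwise.
Reaction R at support A is upward at 0 m, arm 4.12 m → moment R × 4.12 clockwise.
Setting net torque to zero: R × 4.12 = 1836 → R = 446 N.

R_A ≈ 446 N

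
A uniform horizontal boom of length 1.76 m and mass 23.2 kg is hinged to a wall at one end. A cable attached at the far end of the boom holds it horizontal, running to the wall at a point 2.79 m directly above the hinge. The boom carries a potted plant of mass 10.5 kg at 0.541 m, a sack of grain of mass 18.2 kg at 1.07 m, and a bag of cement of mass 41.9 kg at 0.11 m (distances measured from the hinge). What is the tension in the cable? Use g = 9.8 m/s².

T ≈ 330 N

About the hinge:
Beam weight: 23.2 × 9.8 = 227.4 N down at 0.88 m → arm 0.88 m, τ = 227.4 × 0.88 = 200.1 N·m clockwise.
Potted plant: 10.5 × 9.8 = 102.9 N down at 0.541 m → arm 0.541 m, τ = 102.9 × 0.541 = 55.67 N·m clockwise.
Sack of grain: 18.2 × 9.8 = 178.4 N down at 1.07 m → arm 1.07 m, τ = 178.4 × 1.07 = 190.9 N·m clockwise.
Bag of cement: 41.9 × 9.8 = 410.6 N down at 0.11 m → arm 0.11 m, τ = 410.6 × 0.11 = 45.17 N·m clockwise.
Total clockwise load moment = 491.8 N·m.
The cable tension T acts at 1.76 m; only its component perpendicular to the boom, T sinθ, produces torque. sinθ = h/√(h²+d²) = 2.79/√(2.79²+1.76²) = 0.8458.
For rotational equilibrium, T × 1.76 × 0.8458 = 491.8, so T = 491.8 / 1.489 = 330 N.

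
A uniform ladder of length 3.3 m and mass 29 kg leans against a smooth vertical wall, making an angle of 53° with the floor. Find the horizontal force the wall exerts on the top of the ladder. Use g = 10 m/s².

About the foot of the ladder:
Ladder weight 29×10 = 290 N acts at 1.65 m along the ladder; its horizontal arm is 1.65·cos53° = 0.993 m → τ = 288 N·m clockwise.
Wall normal N acts horizontally at the top; its moment arm is the height L sinθ = 3.3·sin53° = 2.635 m, counterclockwise.
For rotational equilibrium, N × 2.635 = 288, so N = 109 N.

N_wall ≈ 109 N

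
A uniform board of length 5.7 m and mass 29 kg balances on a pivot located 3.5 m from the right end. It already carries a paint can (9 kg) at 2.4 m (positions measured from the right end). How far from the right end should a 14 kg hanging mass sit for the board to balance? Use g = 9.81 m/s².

Taking torques about the pivot (at 3.5 m from the right end):
Beam weight: 29 × 9.81 = 284.5 N down at 2.85 m → arm 0.65 m, τ = 284.5 × 0.65 = 184.9 N·m clockwise.
Paint can: 9 × 9.81 = 88.29 N down at 2.4 m → arm 1.1 m, τ = 88.29 × 1.1 = 97.12 N·m clockwise.
Net moment of existing loads = 282 N·m clockwise.
The hanging mass weighs 14 × 9.81 = 137.3 N and must supply an equal counterclockwise moment, so its lever arm about the pivot is 282 / 137.3 = 2.05 m.
That puts it at 3.5 + 2.05 = 5.55 m from the right end.

x ≈ 5.55 m from the right end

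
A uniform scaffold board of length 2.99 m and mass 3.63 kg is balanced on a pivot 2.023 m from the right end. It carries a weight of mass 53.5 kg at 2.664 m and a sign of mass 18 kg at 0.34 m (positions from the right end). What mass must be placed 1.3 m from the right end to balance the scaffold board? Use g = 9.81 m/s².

m ≈ 2.88 kg

Take moments about the pivot (at 2.023 m from the right end).
Beam weight: 3.63 × 9.81 = 35.61 N down at 1.495 m → arm 0.528 m, τ = 35.61 × 0.528 = 18.8 N·m clockwise.
Weight: 53.5 × 9.81 = 524.8 N down at 2.664 m → arm 0.641 m, τ = 524.8 × 0.641 = 336.4 N·m counterclockwise.
Sign: 18 × 9.81 = 176.6 N down at 0.34 m → arm 1.683 m, τ = 176.6 × 1.683 = 297.2 N·m clockwise.
Net moment of known loads = 20.4 N·m counterclockwise.
An unknown mass m at 1.3 m has arm 0.723 m; its moment is m·g·0.723 clockwise.
For rotational equilibrium, m × 9.81 × 0.723 = 20.4, so m = 20.4 / (9.81 × 0.723) = 2.88 kg.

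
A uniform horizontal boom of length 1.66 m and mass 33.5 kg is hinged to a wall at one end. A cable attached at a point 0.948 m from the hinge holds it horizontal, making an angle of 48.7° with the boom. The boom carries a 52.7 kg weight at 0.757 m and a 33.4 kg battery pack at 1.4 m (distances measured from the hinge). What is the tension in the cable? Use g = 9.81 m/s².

Take moments about the hinge.
Beam weight: 33.5 × 9.81 = 328.6 N down at 0.83 m → arm 0.83 m, τ = 328.6 × 0.83 = 272.7 N·m clockwise.
Weight: 52.7 × 9.81 = 517 N down at 0.757 m → arm 0.757 m, τ = 517 × 0.757 = 391.4 N·m clockwise.
Battery pack: 33.4 × 9.81 = 327.7 N down at 1.4 m → arm 1.4 m, τ = 327.7 × 1.4 = 458.8 N·m clockwise.
Total clockwise load moment = 1123 N·m.
The cable tension T acts at 0.948 m; only its component perpendicular to the boom, T sinθ, produces torque. sin 48.7° = 0.7513.
For rotational equilibrium, T × 0.948 × 0.7513 = 1123, so T = 1123 / 0.7122 = 1580 N.

T ≈ 1580 N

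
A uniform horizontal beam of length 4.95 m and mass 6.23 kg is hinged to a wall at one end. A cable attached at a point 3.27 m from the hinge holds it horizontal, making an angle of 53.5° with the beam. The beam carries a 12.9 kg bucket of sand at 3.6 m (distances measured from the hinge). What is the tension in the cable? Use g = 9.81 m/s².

T ≈ 231 N

Take moments about the hinge.
Beam weight: 6.23 × 9.81 = 61.12 N down at 2.475 m → arm 2.475 m, τ = 61.12 × 2.475 = 151.3 N·m clockwise.
Bucket of sand: 12.9 × 9.81 = 126.5 N down at 3.6 m → arm 3.6 m, τ = 126.5 × 3.6 = 455.4 N·m clockwise.
Total clockwise load moment = 606.7 N·m.
The cable tension T acts at 3.27 m; only its component perpendicular to the beam, T sinθ, produces torque. sin 53.5° = 0.8039.
Setting net torque to zero: T × 3.27 × 0.8039 = 606.7 → T = 606.7 / 2.629 = 231 N.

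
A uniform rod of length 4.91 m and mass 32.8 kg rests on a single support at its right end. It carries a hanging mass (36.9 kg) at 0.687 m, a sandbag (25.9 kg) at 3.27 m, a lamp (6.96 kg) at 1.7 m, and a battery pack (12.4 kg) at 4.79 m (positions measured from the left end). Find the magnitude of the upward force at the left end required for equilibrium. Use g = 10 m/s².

Sum moments about the right end (the unknown pivot reaction has zero arm there).
Beam weight: 32.8 × 10 = 328 N down at 2.455 m → arm 2.455 m, τ = 328 × 2.455 = 805.2 N·m counterclockwise.
Hanging mass: 36.9 × 10 = 369 N down at 0.687 m → arm 4.223 m, τ = 369 × 4.223 = 1558 N·m counterclockwise.
Sandbag: 25.9 × 10 = 259 N down at 3.27 m → arm 1.64 m, τ = 259 × 1.64 = 424.8 N·m counterclockwise.
Lamp: 6.96 × 10 = 69.6 N down at 1.7 m → arm 3.21 m, τ = 69.6 × 3.21 = 223.4 N·m counterclockwise.
Battery pack: 12.4 × 10 = 124 N down at 4.79 m → arm 0.12 m, τ = 124 × 0.12 = 14.88 N·m counterclockwise.
Net moment of the loads = 3026 N·m counterclockwise.
The upward force F acts at the left end, arm 4.91 m, giving F × 4.91 clockwise.
Στ = 0 ⇒ F × 4.91 = 3026 ⇒ F = 3026 / 4.91 = 616 N.

F ≈ 616 N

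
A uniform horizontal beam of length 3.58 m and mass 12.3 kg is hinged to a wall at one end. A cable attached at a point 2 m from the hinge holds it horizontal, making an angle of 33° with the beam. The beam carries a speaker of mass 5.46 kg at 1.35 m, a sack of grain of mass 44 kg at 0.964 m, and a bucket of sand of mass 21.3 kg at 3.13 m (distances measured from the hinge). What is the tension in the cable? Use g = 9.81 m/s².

T ≈ 1250 N

Take moments about the hinge.
Beam weight: 12.3 × 9.81 = 120.7 N down at 1.79 m → arm 1.79 m, τ = 120.7 × 1.79 = 216.1 N·m clockwise.
Speaker: 5.46 × 9.81 = 53.56 N down at 1.35 m → arm 1.35 m, τ = 53.56 × 1.35 = 72.31 N·m clockwise.
Sack of grain: 44 × 9.81 = 431.6 N down at 0.964 m → arm 0.964 m, τ = 431.6 × 0.964 = 416.1 N·m clockwise.
Bucket of sand: 21.3 × 9.81 = 209 N down at 3.13 m → arm 3.13 m, τ = 209 × 3.13 = 654.2 N·m clockwise.
Total clockwise load moment = 1359 N·m.
The cable tension T acts at 2 m; only its component perpendicular to the beam, T sinθ, produces torque. sin 33° = 0.5446.
Στ = 0 ⇒ T × 2 × 0.5446 = 1359 ⇒ T = 1359 / 1.089 = 1250 N.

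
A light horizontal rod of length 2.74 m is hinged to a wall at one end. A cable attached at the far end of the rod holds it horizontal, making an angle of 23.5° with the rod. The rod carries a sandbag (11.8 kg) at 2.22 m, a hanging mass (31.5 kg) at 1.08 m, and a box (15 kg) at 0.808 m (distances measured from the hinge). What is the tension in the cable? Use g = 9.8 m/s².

Choose the hinge as the axis so the unknown hinge reaction has zero arm there.
Sandbag: 11.8 × 9.8 = 115.6 N down at 2.22 m → arm 2.22 m, τ = 115.6 × 2.22 = 256.6 N·m clockwise.
Hanging mass: 31.5 × 9.8 = 308.7 N down at 1.08 m → arm 1.08 m, τ = 308.7 × 1.08 = 333.4 N·m clockwise.
Box: 15 × 9.8 = 147 N down at 0.808 m → arm 0.808 m, τ = 147 × 0.808 = 118.8 N·m clockwise.
Total clockwise load moment = 708.8 N·m.
The cable tension T acts at 2.74 m; only its component perpendicular to the rod, T sinθ, produces torque. sin 23.5° = 0.3987.
Setting net torque to zero: T × 2.74 × 0.3987 = 708.8 → T = 708.8 / 1.092 = 649 N.

T ≈ 649 N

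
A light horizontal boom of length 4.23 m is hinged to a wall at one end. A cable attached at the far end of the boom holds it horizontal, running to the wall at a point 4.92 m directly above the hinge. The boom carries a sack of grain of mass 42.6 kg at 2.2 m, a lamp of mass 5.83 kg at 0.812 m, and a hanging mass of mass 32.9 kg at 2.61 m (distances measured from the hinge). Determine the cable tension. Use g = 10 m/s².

T ≈ 575 N

Taking torques about the hinge:
Sack of grain: 42.6 × 10 = 426 N down at 2.2 m → arm 2.2 m, τ = 426 × 2.2 = 937.2 N·m clockwise.
Lamp: 5.83 × 10 = 58.3 N down at 0.812 m → arm 0.812 m, τ = 58.3 × 0.812 = 47.34 N·m clockwise.
Hanging mass: 32.9 × 10 = 329 N down at 2.61 m → arm 2.61 m, τ = 329 × 2.61 = 858.7 N·m clockwise.
Total clockwise load moment = 1843 N·m.
The cable tension T acts at 4.23 m; only its component perpendicular to the boom, T sinθ, produces torque. sinθ = h/√(h²+d²) = 4.92/√(4.92²+4.23²) = 0.7583.
For rotational equilibrium, T × 4.23 × 0.7583 = 1843, so T = 1843 / 3.208 = 575 N.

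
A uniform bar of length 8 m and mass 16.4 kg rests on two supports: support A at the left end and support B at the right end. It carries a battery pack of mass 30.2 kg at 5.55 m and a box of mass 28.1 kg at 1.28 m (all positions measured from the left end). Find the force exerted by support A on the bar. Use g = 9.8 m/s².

Sum moments about support B (its reaction then has zero moment arm).
Beam weight: 16.4 × 9.8 = 160.7 N down at 4 m → arm 4 m, τ = 160.7 × 4 = 642.8 N·m counterclockwise.
Battery pack: 30.2 × 9.8 = 296 N down at 5.55 m → arm 2.45 m, τ = 296 × 2.45 = 725.2 N·m counterclockwise.
Box: 28.1 × 9.8 = 275.4 N down at 1.28 m → arm 6.72 m, τ = 275.4 × 6.72 = 1851 N·m counterclockwise.
Net load moment about support B = 3219 N·m counterclockwise.
Reaction R at support A is upward at 0 m, arm 8 m → moment R × 8 clockwise.
Balancing moments: R × 8 = 3219, giving R = 402 N.

R_A ≈ 402 N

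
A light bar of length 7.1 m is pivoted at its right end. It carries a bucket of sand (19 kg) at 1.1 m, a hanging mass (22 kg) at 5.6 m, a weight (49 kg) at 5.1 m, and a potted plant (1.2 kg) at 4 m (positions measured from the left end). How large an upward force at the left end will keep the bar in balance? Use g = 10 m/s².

Taking torques about the right end:
Bucket of sand: 19 × 10 = 190 N down at 1.1 m → arm 6 m, τ = 190 × 6 = 1140 N·m counterclockwise.
Hanging mass: 22 × 10 = 220 N down at 5.6 m → arm 1.5 m, τ = 220 × 1.5 = 330 N·m counterclockwise.
Weight: 49 × 10 = 490 N down at 5.1 m → arm 2 m, τ = 490 × 2 = 980 N·m counterclockwise.
Potted plant: 1.2 × 10 = 12 N down at 4 m → arm 3.1 m, τ = 12 × 3.1 = 37.2 N·m counterclockwise.
Net moment of the loads = 2487 N·m counterclockwise.
The upward force F acts at the left end, arm 7.1 m, giving F × 7.1 clockwise.
For rotational equilibrium, F × 7.1 = 2487, so F = 2487 / 7.1 = 350 N.

F ≈ 350 N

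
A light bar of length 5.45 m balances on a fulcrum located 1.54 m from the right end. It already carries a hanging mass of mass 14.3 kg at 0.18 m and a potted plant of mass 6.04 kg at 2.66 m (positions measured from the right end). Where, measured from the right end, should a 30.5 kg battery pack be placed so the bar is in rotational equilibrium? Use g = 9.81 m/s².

x ≈ 1.96 m from the right end

About the fulcrum (at 1.54 m from the right end):
Hanging mass: 14.3 × 9.81 = 140.3 N down at 0.18 m → arm 1.36 m, τ = 140.3 × 1.36 = 190.8 N·m clockwise.
Potted plant: 6.04 × 9.81 = 59.25 N down at 2.66 m → arm 1.12 m, τ = 59.25 × 1.12 = 66.36 N·m counterclockwise.
Net moment of existing loads = 124.4 N·m clockwise.
The battery pack weighs 30.5 × 9.81 = 299.2 N and must supply an equal counterclockwise moment, so its lever arm about the fulcrum is 124.4 / 299.2 = 0.416 m.
That puts it at 1.54 + 0.416 = 1.96 m from the right end.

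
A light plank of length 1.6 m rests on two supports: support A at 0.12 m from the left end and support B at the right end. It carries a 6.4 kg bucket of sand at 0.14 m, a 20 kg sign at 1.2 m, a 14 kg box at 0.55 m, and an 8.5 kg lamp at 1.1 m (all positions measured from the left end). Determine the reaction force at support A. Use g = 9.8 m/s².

R_A ≈ 240 N

Sum moments about support B (its reaction then has zero moment arm).
Bucket of sand: 6.4 × 9.8 = 62.72 N down at 0.14 m → arm 1.46 m, τ = 62.72 × 1.46 = 91.57 N·m counterclockwise.
Sign: 20 × 9.8 = 196 N down at 1.2 m → arm 0.4 m, τ = 196 × 0.4 = 78.4 N·m counterclockwise.
Box: 14 × 9.8 = 137.2 N down at 0.55 m → arm 1.05 m, τ = 137.2 × 1.05 = 144.1 N·m counterclockwise.
Lamp: 8.5 × 9.8 = 83.3 N down at 1.1 m → arm 0.5 m, τ = 83.3 × 0.5 = 41.65 N·m counterclockwise.
Net load moment about support B = 355.7 N·m counterclockwise.
Reaction R at support A is upward at 0.12 m, arm 1.48 m → moment R × 1.48 clockwise.
Balancing moments: R × 1.48 = 355.7, giving R = 240 N.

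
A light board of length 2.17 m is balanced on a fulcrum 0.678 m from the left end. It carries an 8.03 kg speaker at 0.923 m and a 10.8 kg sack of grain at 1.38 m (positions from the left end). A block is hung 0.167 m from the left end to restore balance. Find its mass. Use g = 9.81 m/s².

m ≈ 18.7 kg

Taking torques about the fulcrum (at 0.678 m from the left end):
Speaker: 8.03 × 9.81 = 78.77 N down at 0.923 m → arm 0.245 m, τ = 78.77 × 0.245 = 19.3 N·m clockwise.
Sack of grain: 10.8 × 9.81 = 105.9 N down at 1.38 m → arm 0.702 m, τ = 105.9 × 0.702 = 74.34 N·m clockwise.
Net moment of known loads = 93.64 N·m clockwise.
An unknown mass m at 0.167 m has arm 0.511 m; its moment is m·g·0.511 counterclockwise.
Στ = 0 ⇒ m × 9.81 × 0.511 = 93.64 ⇒ m = 93.64 / (9.81 × 0.511) = 18.7 kg.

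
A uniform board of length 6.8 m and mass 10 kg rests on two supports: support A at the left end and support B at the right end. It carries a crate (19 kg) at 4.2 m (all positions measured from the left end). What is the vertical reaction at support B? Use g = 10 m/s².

Take moments about support A.
Beam weight: 10 × 10 = 100 N down at 3.4 m → arm 3.4 m, τ = 100 × 3.4 = 340 N·m clockwise.
Crate: 19 × 10 = 190 N down at 4.2 m → arm 4.2 m, τ = 190 × 4.2 = 798 N·m clockwise.
Net load moment about support A = 1138 N·m clockwise.
Reaction R at support B is upward at 6.8 m, arm 6.8 m → moment R × 6.8 counterclockwise.
Balancing moments: R × 6.8 = 1138, giving R = 167 N.

R_B ≈ 167 N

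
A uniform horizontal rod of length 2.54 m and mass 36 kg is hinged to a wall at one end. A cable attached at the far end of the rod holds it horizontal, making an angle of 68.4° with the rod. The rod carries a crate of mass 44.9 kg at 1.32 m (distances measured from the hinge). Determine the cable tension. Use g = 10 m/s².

Sum moments about the hinge (the unknown hinge reaction has zero arm there).
Beam weight: 36 × 10 = 360 N down at 1.27 m → arm 1.27 m, τ = 360 × 1.27 = 457.2 N·m clockwise.
Crate: 44.9 × 10 = 449 N down at 1.32 m → arm 1.32 m, τ = 449 × 1.32 = 592.7 N·m clockwise.
Total clockwise load moment = 1050 N·m.
The cable tension T acts at 2.54 m; only its component perpendicular to the rod, T sinθ, produces torque. sin 68.4° = 0.9298.
Setting net torque to zero: T × 2.54 × 0.9298 = 1050 → T = 1050 / 2.362 = 445 N.

T ≈ 445 N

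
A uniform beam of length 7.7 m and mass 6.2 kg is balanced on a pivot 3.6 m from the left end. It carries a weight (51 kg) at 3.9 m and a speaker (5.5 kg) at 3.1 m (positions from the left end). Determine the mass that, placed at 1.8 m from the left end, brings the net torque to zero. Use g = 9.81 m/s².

Choose the pivot (at 3.6 m from the left end) as the axis so the support reaction has zero arm there.
Beam weight: 6.2 × 9.81 = 60.82 N down at 3.85 m → arm 0.25 m, τ = 60.82 × 0.25 = 15.21 N·m clockwise.
Weight: 51 × 9.81 = 500.3 N down at 3.9 m → arm 0.3 m, τ = 500.3 × 0.3 = 150.1 N·m clockwise.
Speaker: 5.5 × 9.81 = 53.96 N down at 3.1 m → arm 0.5 m, τ = 53.96 × 0.5 = 26.98 N·m counterclockwise.
Net moment of known loads = 138.3 N·m clockwise.
An unknown mass m at 1.8 m has arm 1.8 m; its moment is m·g·1.8 counterclockwise.
For rotational equilibrium, m × 9.81 × 1.8 = 138.3, so m = 138.3 / (9.81 × 1.8) = 7.83 kg.

m ≈ 7.83 kg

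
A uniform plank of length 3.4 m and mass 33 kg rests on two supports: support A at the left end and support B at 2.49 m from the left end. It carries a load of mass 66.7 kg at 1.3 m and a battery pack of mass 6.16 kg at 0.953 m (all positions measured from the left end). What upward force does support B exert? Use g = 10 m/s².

About support A:
Beam weight: 33 × 10 = 330 N down at 1.7 m → arm 1.7 m, τ = 330 × 1.7 = 561 N·m clockwise.
Load: 66.7 × 10 = 667 N down at 1.3 m → arm 1.3 m, τ = 667 × 1.3 = 867.1 N·m clockwise.
Battery pack: 6.16 × 10 = 61.6 N down at 0.953 m → arm 0.953 m, τ = 61.6 × 0.953 = 58.7 N·m clockwise.
Net load moment about support A = 1487 N·m clockwise.
Reaction R at support B is upward at 2.49 m, arm 2.49 m → moment R × 2.49 counterclockwise.
For rotational equilibrium, R × 2.49 = 1487, so R = 597 N.

R_B ≈ 597 N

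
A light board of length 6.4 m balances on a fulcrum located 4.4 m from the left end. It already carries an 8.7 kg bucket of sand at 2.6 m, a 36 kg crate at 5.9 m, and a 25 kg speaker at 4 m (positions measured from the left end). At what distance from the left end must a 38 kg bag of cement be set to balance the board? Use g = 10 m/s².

x ≈ 3.65 m from the left end

Sum moments about the fulcrum (at 4.4 m from the left end) (the support reaction has zero arm there).
Bucket of sand: 8.7 × 10 = 87 N down at 2.6 m → arm 1.8 m, τ = 87 × 1.8 = 156.6 N·m counterclockwise.
Crate: 36 × 10 = 360 N down at 5.9 m → arm 1.5 m, τ = 360 × 1.5 = 540 N·m clockwise.
Speaker: 25 × 10 = 250 N down at 4 m → arm 0.4 m, τ = 250 × 0.4 = 100 N·m counterclockwise.
Net moment of existing loads = 283.4 N·m clockwise.
The bag of cement weighs 38 × 10 = 380 N and must supply an equal counterclockwise moment, so its lever arm about the fulcrum is 283.4 / 380 = 0.746 m.
That puts it at 4.4 − 0.746 = 3.65 m from the left end.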